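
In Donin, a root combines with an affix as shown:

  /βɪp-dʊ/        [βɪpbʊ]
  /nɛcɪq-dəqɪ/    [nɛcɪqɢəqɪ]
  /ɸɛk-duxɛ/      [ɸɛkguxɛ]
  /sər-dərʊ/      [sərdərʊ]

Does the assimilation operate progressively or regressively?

progressive

Comparing underlying and surface forms, /d/ → [b] is the alternation; the neighbouring /p/ is constant.
/d/ is alveolar while /p/ is bilabial; the output [b] is bilabial, matching the trigger — so the feature that spreads is place.
The same holds elsewhere in the data: /d/ → [ɢ] after /q/ (alveolar → uvular, matching uvular); /d/ → [g] after /k/ (alveolar → velar, matching velar) — only place changes, and always toward the preceding segment.
No alternation appears in [sərdərʊ]: there the adjacent consonants already agree in place (/d/ and /r/ are both alveolar), so this form is consistent with the same rule.
The trigger is the preceding segment, so the direction is progressive (perseverative).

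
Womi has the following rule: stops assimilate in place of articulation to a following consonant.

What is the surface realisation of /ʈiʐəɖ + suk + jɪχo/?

/ɖ/ is a voiced retroflex stop. The following trigger /s/ is alveolar, so /ɖ/ must become alveolar as well.
Changing only its place to alveolar gives [d] — the voiced alveolar stop.
At the second juncture, /k/ likewise becomes [c] adjacent to /j/.

[ʈiʐədsucjɪχo]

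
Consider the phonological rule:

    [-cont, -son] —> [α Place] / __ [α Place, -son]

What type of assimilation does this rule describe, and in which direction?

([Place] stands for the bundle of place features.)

The rule copies the place features (abbreviated [Place]) from the environment onto the target, so the assimilating feature is place.
The conditioning segment sits to the right of the focus bar, meaning the trigger follows the segment that changes — regressive assimilation.

regressive place assimilation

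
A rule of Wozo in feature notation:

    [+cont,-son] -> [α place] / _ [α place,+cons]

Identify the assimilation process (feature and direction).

The rule copies the place features (abbreviated [place]) from the environment onto the target, so the assimilating feature is place.
Since the environment is written after the underscore, the trigger follows the target; the direction is regressive.

regressive place assimilation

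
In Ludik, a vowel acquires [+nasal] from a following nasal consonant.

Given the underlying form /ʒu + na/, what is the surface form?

/u/ sits next to the nasal /n/ and is therefore nasalised to [ũ].

[ʒũna]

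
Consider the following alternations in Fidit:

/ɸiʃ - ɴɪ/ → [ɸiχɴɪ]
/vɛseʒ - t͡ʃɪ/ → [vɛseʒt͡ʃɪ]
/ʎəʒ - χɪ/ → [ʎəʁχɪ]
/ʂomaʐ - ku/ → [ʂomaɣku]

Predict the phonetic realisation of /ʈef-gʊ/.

[ʈexgʊ]

The data show regressive place assimilation: /ʃ/ → [χ] before /ɴ/; /ʒ/ → [ʁ] before /χ/; /ʐ/ → [ɣ] before /k/. In each pair only place changes, matching the following consonant, while manner and voice stay constant.
Nothing changes in [vɛseʒt͡ʃɪ]: there the adjacent consonants already agree in place (/ʒ/ and /t͡ʃ/ are both postalveolar), so this form is consistent with the same rule.
/f/ is a voiceless labiodental fricative. The following trigger /g/ is velar, so /f/ must become velar as well.
Changing only its place to velar gives [x] — the voiceless velar fricative.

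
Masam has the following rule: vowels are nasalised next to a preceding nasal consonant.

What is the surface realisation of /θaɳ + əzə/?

The vowel /ə/ is adjacent to the preceding nasal /ɳ/, so it acquires [+nasal] and surfaces as [ə̃].

[θaɳə̃zə]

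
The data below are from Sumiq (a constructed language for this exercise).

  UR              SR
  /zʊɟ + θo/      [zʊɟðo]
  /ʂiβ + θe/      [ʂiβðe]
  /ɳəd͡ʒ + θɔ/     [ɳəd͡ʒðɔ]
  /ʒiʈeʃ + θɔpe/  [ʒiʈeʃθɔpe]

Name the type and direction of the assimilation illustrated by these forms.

The segment that alternates is /θ/, which surfaces as [ð] when adjacent to /ɟ/.
The change voiceless → voiced matches the voicing of the preceding /ɟ/, identifying this as voicing assimilation.
Place and manner are unchanged, so the assimilation is partial, not total.
The same holds elsewhere in the data: /θ/ → [ð] after /β/ (voiceless → voiced, matching voiced); /θ/ → [ð] after /d͡ʒ/ (voiceless → voiced, matching voiced) — only voicing changes, and always toward the preceding segment.
Nothing changes in [ʒiʈeʃθɔpe]: there the adjacent consonants already agree in voicing (/θ/ and /ʃ/ are both voiceless), so this form is consistent with the same rule.
The trigger is the preceding segment, so the direction is progressive (perseverative).

progressive voicing assimilation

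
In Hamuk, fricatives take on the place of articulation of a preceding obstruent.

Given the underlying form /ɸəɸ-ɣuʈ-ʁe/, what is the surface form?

/ɣ/ is a voiced velar fricative. The preceding trigger /ɸ/ is bilabial, so /ɣ/ must become bilabial as well.
A voiced bilabial fricative is [β], so the surface segment is [β].
The same rule applies at the second boundary: /ʁ/ → [ʐ] next to /ʈ/.

[ɸəɸβuʈʐe]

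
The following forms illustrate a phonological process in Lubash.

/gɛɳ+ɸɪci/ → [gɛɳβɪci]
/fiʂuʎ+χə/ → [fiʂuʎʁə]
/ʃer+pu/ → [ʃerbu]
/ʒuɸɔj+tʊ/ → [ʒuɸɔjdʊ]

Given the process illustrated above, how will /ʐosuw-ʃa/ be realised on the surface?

[ʐosuwʒa]

The data show progressive voicing assimilation: /ɸ/ → [β] after /ɳ/; /χ/ → [ʁ] after /ʎ/; /p/ → [b] after /r/; /t/ → [d] after /j/. In each pair only voicing changes, matching the preceding consonant, while place and manner stay constant.
The rule targets /ʃ/ (voiceless postalveolar fricative), which sits after the trigger /w/ (voiced).
A voiced postalveolar fricative is [ʒ], so the surface segment is [ʒ].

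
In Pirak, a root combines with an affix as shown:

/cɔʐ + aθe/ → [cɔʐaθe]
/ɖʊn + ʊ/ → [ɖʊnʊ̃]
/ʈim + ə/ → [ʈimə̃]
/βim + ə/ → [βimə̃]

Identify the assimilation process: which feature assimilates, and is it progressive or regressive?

progressive nasality assimilation (vowel nasalisation)

The vowel /ʊ/ surfaces as nasalised [ʊ̃] next to the preceding nasal /n/ — it has acquired the [+nasal] feature of its neighbour.
Likewise in the remaining data: /ə/ → [ə̃] after /m/ — each time a vowel is nasalised next to a preceding nasal.
No change occurs in [cɔʐaθe] because the vowel at the boundary is adjacent to an oral consonant, not a nasal (/a/ next to /ʐ/).
Because the conditioning nasal is to the left of the vowel that changes, the process is progressive (perseverative).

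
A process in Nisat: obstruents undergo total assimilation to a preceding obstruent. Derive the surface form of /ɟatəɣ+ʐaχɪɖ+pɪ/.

/ʐ/ is the segment targeted by the rule; it sits immediately after /ɣ/, so it assimilates completely and surfaces as [ɣ].
At the second juncture, /p/ likewise becomes [ɖ] adjacent to /ɖ/.

[ɟatəɣɣaχɪɖɖɪ]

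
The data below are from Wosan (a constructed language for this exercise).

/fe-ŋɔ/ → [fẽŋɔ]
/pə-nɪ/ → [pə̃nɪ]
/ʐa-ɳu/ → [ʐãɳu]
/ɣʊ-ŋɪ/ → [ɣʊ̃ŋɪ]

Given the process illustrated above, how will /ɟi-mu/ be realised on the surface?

[ɟĩmu]

The data show regressive nasality assimilation (vowel nasalisation): /e/ → [ẽ] before /ŋ/; /ə/ → [ə̃] before /n/; /a/ → [ã] before /ɳ/; /ʊ/ → [ʊ̃] before /ŋ/ — a vowel is nasalised by an immediately following nasal consonant.
The vowel /i/ is adjacent to the following nasal /m/, so it acquires [+nasal] and surfaces as [ĩ].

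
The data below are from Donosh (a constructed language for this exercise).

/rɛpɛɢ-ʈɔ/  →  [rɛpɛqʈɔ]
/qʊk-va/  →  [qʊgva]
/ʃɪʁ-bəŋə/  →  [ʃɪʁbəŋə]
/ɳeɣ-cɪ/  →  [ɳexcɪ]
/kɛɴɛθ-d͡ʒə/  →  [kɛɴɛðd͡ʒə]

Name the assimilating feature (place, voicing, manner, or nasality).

The segment that alternates is /ɢ/, which surfaces as [q] when adjacent to /ʈ/.
/ɢ/ is voiced while /ʈ/ is voiceless; the output [q] is voiceless, matching the trigger — so the feature that spreads is voicing.
Checking the remaining alternations: /k/ → [g] before /v/ (voiceless → voiced, matching voiced); /ɣ/ → [x] before /c/ (voiced → voiceless, matching voiceless); /θ/ → [ð] before /d͡ʒ/ (voiceless → voiced, matching voiced) — only voicing changes, and always toward the following segment.
No alternation appears in [ʃɪʁbəŋə]: there the adjacent consonants already agree in voicing (/ʁ/ and /b/ are both voiced), so this form is consistent with the same rule.

voicing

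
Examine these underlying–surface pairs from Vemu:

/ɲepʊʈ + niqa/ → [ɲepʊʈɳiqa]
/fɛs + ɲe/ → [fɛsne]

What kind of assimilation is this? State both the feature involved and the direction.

Comparing underlying and surface forms, /n/ → [ɳ] is the alternation; the neighbouring /ʈ/ is constant.
/n/ is alveolar while /ʈ/ is retroflex; the output [ɳ] is retroflex, matching the trigger — so the feature that spreads is place.
Manner and voice are unchanged, so the assimilation is partial, not total.
Checking the remaining alternation: /ɲ/ → [n] after /s/ (palatal → alveolar, matching alveolar) — only place changes, and always toward the preceding segment.
Since the segment that changes follows the conditioning segment, the assimilation is progressive.

progressive place assimilation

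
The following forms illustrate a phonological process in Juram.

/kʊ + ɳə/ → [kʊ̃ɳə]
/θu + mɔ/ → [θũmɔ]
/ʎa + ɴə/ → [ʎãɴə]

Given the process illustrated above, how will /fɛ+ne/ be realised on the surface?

[fɛ̃ne]

The data show regressive nasality assimilation (vowel nasalisation): /ʊ/ → [ʊ̃] before /ɳ/; /u/ → [ũ] before /m/; /a/ → [ã] before /ɴ/ — a vowel is nasalised by an immediately following nasal consonant.
/ɛ/ sits next to the nasal /n/ and is therefore nasalised to [ɛ̃].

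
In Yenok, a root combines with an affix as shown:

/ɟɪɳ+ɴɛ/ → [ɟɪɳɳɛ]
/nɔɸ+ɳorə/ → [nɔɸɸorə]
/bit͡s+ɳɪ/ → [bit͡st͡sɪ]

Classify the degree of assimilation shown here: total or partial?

total assimilation

Comparing underlying and surface forms, /ɳ/ → [ɸ] is the alternation; the neighbouring /ɸ/ is constant.
The output [ɸ] is identical to the trigger /ɸ/ — every feature (place, manner, voicing) has been copied — so this is total assimilation.
The remaining alternations confirm this: /ɴ/ → [ɳ] after /ɳ/; /ɳ/ → [t͡s] after /t͡s/ — in each case the output is a copy of the preceding consonant.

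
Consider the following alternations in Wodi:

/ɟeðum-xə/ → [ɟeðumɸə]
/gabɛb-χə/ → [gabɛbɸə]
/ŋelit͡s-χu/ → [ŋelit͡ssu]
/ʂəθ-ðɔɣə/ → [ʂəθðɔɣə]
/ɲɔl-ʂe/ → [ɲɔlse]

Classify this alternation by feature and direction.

progressive place assimilation

Comparing underlying and surface forms, /x/ → [ɸ] is the alternation; the neighbouring /m/ is constant.
The change velar → bilabial matches the place of the preceding /m/, identifying this as place assimilation.
Manner and voice are unchanged, so the assimilation is partial, not total.
Checking the remaining alternations: /χ/ → [ɸ] after /b/ (uvular → bilabial, matching bilabial); /χ/ → [s] after /t͡s/ (uvular → alveolar, matching alveolar); /ʂ/ → [s] after /l/ (retroflex → alveolar, matching alveolar) — only place changes, and always toward the preceding segment.
Nothing changes in [ʂəθðɔɣə]: there the adjacent consonants already agree in place (/ð/ and /θ/ are both dental), so this form is consistent with the same rule.
The trigger is the preceding segment, so the direction is progressive (perseverative).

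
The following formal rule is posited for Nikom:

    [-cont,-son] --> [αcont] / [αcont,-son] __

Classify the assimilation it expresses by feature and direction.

The shared variable α links the value of [cont] on the target to that of the neighbouring obstruent. [cont] distinguishes stops from fricatives — a manner-of-articulation feature — so this is manner assimilation.
The conditioning segment sits to the left of the focus bar, meaning the trigger precedes the segment that changes — progressive assimilation.

progressive manner assimilation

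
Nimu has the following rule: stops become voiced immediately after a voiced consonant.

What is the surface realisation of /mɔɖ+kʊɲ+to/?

[mɔɖgʊɲdo]

/k/ is a voiceless velar stop. The preceding trigger /ɖ/ is voiced, so /k/ must become voiced as well.
A voiced velar stop is [g], so the surface segment is [g].
At the second juncture, /t/ likewise becomes [d] adjacent to /ɲ/.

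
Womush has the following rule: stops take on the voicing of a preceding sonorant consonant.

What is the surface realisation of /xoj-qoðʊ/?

[xojɢoðʊ]

/q/ is a voiceless uvular stop. The preceding trigger /j/ is voiced, so /q/ must become voiced as well.
A voiced uvular stop is [ɢ], so the surface segment is [ɢ].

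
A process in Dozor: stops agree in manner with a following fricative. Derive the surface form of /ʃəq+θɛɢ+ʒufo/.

[ʃəχθɛʁʒufo]

The rule targets /q/ (voiceless uvular stop), which sits before the trigger /θ/ (fricative).
The voiceless uvular fricative is [χ], so /q/ → [χ].
At the second juncture, /ɢ/ likewise becomes [ʁ] adjacent to /ʒ/.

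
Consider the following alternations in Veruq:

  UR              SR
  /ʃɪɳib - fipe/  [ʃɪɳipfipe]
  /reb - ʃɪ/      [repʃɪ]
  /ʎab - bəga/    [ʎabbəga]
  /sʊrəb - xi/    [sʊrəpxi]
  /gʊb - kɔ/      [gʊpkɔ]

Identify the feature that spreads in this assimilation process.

voicing

Underlying /b/ is realised as [p] next to /f/; /f/ itself does not change.
/b/ is voiced while /f/ is voiceless; the output [p] is voiceless, matching the trigger — so the feature that spreads is voicing.
The same holds elsewhere in the data: /b/ → [p] before /ʃ/ (voiced → voiceless, matching voiceless); /b/ → [p] before /x/ (voiced → voiceless, matching voiceless); /b/ → [p] before /k/ (voiced → voiceless, matching voiceless) — only voicing changes, and always toward the following segment.
No alternation appears in [ʎabbəga]: there the adjacent consonants already agree in voicing (/b/ and /b/ are both voiced), so this form is consistent with the same rule.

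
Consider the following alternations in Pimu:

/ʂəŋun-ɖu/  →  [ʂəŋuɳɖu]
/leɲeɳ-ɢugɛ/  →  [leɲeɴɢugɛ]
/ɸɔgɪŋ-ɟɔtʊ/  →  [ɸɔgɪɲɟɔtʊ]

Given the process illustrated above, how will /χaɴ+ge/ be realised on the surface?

[χaŋge]

The data show regressive place assimilation: /n/ → [ɳ] before /ɖ/; /ɳ/ → [ɴ] before /ɢ/; /ŋ/ → [ɲ] before /ɟ/. In each pair only place changes, matching the following consonant, while manner and voice stay constant.
/ɴ/ is a voiced uvular nasal. The following trigger /g/ is velar, so /ɴ/ must become velar as well.
Changing only its place to velar gives [ŋ] — the voiced velar nasal.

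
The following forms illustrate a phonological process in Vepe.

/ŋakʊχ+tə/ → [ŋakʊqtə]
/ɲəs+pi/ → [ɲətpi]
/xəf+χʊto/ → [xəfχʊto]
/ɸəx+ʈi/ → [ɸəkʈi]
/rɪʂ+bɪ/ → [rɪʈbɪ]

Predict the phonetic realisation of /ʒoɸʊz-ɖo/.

The data show regressive manner assimilation: /χ/ → [q] before /t/; /s/ → [t] before /p/; /x/ → [k] before /ʈ/; /ʂ/ → [ʈ] before /b/. In each pair only manner changes, matching the following consonant, while place and voice stay constant.
No alternation appears in [xəfχʊto]: there the adjacent consonants already agree in manner (/f/ and /χ/ are both fricatives), so this form is consistent with the same rule.
The rule targets /z/ (voiced alveolar fricative), which sits before the trigger /ɖ/ (stop).
A voiced alveolar stop is [d], so the surface segment is [d].

[ʒoɸʊdɖo]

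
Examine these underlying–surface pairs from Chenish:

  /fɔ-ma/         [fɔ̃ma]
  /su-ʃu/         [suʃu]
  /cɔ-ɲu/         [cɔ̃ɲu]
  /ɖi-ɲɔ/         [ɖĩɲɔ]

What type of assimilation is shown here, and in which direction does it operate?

The vowel /ɔ/ surfaces as nasalised [ɔ̃] next to the following nasal /m/ — it has acquired the [+nasal] feature of its neighbour.
Likewise in the remaining data: /ɔ/ → [ɔ̃] before /ɲ/; /i/ → [ĩ] before /ɲ/ — each time a vowel is nasalised next to a following nasal.
No change occurs in [suʃu] because the vowel at the boundary is adjacent to an oral consonant, not a nasal (/u/ next to /ʃ/).
Because the conditioning nasal is to the right of the vowel that changes, the process is regressive (anticipatory).

regressive nasality assimilation (vowel nasalisation)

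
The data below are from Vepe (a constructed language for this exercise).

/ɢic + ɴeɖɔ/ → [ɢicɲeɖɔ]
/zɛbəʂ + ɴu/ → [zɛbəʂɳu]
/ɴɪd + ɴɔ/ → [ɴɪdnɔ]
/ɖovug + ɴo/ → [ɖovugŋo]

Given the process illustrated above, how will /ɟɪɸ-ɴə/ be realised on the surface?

The data show progressive place assimilation: /ɴ/ → [ɲ] after /c/; /ɴ/ → [ɳ] after /ʂ/; /ɴ/ → [n] after /d/; /ɴ/ → [ŋ] after /g/. In each pair only place changes, matching the preceding consonant, while manner and voice stay constant.
The rule targets /ɴ/ (voiced uvular nasal), which sits after the trigger /ɸ/ (bilabial).
A voiced bilabial nasal is [m], so the surface segment is [m].

[ɟɪɸmə]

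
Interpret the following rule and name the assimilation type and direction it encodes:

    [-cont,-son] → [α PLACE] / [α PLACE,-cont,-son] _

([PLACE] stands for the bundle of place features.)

The shared variable α links the value of the place features (abbreviated [PLACE]) on the target to the same value on the neighbouring segment, so place is the feature that assimilates.
Since the environment is written before the underscore, the trigger precedes the target; the direction is progressive.

progressive place assimilation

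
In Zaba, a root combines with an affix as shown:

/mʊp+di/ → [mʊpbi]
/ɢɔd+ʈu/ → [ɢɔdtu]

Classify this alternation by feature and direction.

The segment that alternates is /d/, which surfaces as [b] when adjacent to /p/.
The change alveolar → bilabial matches the place of the preceding /p/, identifying this as place assimilation.
Manner and voice are unchanged, so the assimilation is partial, not total.
The same holds elsewhere in the data: /ʈ/ → [t] after /d/ (retroflex → alveolar, matching alveolar) — only place changes, and always toward the preceding segment.
The trigger is the preceding segment, so the direction is progressive (perseverative).

progressive place assimilation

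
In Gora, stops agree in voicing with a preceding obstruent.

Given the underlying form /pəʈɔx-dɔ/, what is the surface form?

[pəʈɔxtɔ]

The rule targets /d/ (voiced alveolar stop), which sits after the trigger /x/ (voiceless).
Changing only its voicing to voiceless gives [t] — the voiceless alveolar stop.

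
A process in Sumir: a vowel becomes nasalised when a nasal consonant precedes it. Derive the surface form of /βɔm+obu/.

[βɔmõbu]

/o/ sits next to the nasal /m/ and is therefore nasalised to [õ].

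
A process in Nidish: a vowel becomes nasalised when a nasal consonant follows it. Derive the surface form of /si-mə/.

/i/ sits next to the nasal /m/ and is therefore nasalised to [ĩ].

[sĩmə]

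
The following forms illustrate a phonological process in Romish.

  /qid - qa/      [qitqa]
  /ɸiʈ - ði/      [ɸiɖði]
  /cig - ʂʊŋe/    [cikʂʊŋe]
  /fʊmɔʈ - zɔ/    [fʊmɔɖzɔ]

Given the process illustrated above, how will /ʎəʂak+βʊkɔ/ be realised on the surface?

The data show regressive voicing assimilation: /d/ → [t] before /q/; /ʈ/ → [ɖ] before /ð/; /g/ → [k] before /ʂ/; /ʈ/ → [ɖ] before /z/. In each pair only voicing changes, matching the following consonant, while place and manner stay constant.
The rule targets /k/ (voiceless velar stop), which sits before the trigger /β/ (voiced).
A voiced velar stop is [g], so the surface segment is [g].

[ʎəʂagβʊkɔ]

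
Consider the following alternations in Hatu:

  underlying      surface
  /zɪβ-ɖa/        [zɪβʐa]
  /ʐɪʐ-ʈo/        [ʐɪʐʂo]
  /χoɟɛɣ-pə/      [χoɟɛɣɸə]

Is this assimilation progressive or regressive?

progressive

Underlying /ɖ/ is realised as [ʐ] next to /β/; /β/ itself does not change.
The change stop → fricative matches the manner of the preceding /β/, identifying this as manner assimilation.
Checking the remaining alternations: /ʈ/ → [ʂ] after /ʐ/ (stop → fricative, matching a fricative); /p/ → [ɸ] after /ɣ/ (stop → fricative, matching a fricative) — only manner changes, and always toward the preceding segment.
Since the segment that changes follows the conditioning segment, the assimilation is progressive.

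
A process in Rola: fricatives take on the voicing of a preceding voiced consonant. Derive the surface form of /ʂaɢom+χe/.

/χ/ is a voiceless uvular fricative. The preceding trigger /m/ is voiced, so /χ/ must become voiced as well.
The voiced uvular fricative is [ʁ], so /χ/ → [ʁ].

[ʂaɢomʁe]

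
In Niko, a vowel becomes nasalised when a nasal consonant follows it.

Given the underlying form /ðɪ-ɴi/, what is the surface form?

[ðɪ̃ɴi]

The vowel /ɪ/ is adjacent to the following nasal /ɴ/, so it acquires [+nasal] and surfaces as [ɪ̃].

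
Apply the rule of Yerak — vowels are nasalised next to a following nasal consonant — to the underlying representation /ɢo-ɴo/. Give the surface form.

/o/ sits next to the nasal /ɴ/ and is therefore nasalised to [õ].

[ɢõɴo]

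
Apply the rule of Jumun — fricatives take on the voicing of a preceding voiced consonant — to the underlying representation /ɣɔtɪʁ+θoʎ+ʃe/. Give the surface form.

[ɣɔtɪʁðoʎʒe]

The rule targets /θ/ (voiceless dental fricative), which sits after the trigger /ʁ/ (voiced).
Changing only its voicing to voiced gives [ð] — the voiced dental fricative.
The same rule applies at the second boundary: /ʃ/ → [ʒ] next to /ʎ/.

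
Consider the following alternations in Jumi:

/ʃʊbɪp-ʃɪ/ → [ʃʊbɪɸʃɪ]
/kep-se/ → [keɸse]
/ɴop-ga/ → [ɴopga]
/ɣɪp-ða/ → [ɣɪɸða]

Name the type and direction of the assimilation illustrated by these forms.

regressive manner assimilation

Underlying /p/ is realised as [ɸ] next to /ʃ/; /ʃ/ itself does not change.
The change stop → fricative matches the manner of the following /ʃ/, identifying this as manner assimilation.
Place and voice are unchanged, so the assimilation is partial, not total.
The same holds elsewhere in the data: /p/ → [ɸ] before /s/ (stop → fricative, matching a fricative); /p/ → [ɸ] before /ð/ (stop → fricative, matching a fricative) — only manner changes, and always toward the following segment.
No alternation appears in [ɴopga]: there the adjacent consonants already agree in manner (/p/ and /g/ are both stops), so this form is consistent with the same rule.
Since the segment that changes precedes the conditioning segment, the assimilation is regressive.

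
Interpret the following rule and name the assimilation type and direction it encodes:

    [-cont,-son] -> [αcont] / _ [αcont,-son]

regressive manner assimilation

The shared variable α links the value of [cont] on the target to that of the neighbouring obstruent. [cont] distinguishes stops from fricatives — a manner-of-articulation feature — so this is manner assimilation.
The conditioning segment sits to the right of the focus bar, meaning the trigger follows the segment that changes — regressive assimilation.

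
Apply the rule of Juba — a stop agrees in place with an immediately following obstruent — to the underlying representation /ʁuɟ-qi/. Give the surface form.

The rule targets /ɟ/ (voiced palatal stop), which sits before the trigger /q/ (uvular).
The voiced uvular stop is [ɢ], so /ɟ/ → [ɢ].

[ʁuɢqi]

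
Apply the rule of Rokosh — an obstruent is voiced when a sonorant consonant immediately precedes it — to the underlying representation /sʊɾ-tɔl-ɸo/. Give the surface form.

/t/ is a voiceless alveolar stop. The preceding trigger /ɾ/ is voiced, so /t/ must become voiced as well.
The voiced alveolar stop is [d], so /t/ → [d].
At the second juncture, /ɸ/ likewise becomes [β] adjacent to /l/.

[sʊɾdɔlβo]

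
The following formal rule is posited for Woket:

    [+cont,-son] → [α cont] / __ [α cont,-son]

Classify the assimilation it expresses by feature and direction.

The shared variable α links the value of [cont] on the target to that of the neighbouring obstruent. [cont] distinguishes stops from fricatives — a manner-of-articulation feature — so this is manner assimilation.
Since the environment is written after the underscore, the trigger follows the target; the direction is regressive.

regressive manner assimilation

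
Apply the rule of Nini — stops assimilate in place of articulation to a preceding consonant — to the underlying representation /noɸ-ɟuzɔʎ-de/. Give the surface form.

/ɟ/ is a voiced palatal stop. The preceding trigger /ɸ/ is bilabial, so /ɟ/ must become bilabial as well.
A voiced bilabial stop is [b], so the surface segment is [b].
At the second juncture, /d/ likewise becomes [ɟ] adjacent to /ʎ/.

[noɸbuzɔʎɟe]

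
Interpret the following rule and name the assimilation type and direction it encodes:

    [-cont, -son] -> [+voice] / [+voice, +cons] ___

progressive voicing assimilation

The structural change is [+voice], and the conditioning segment [+voice, +cons] (a voiced consonant) is itself voiced, so the target comes to share the voicing of its neighbour — voicing assimilation.
The conditioning segment sits to the left of the focus bar, meaning the trigger precedes the segment that changes — progressive assimilation.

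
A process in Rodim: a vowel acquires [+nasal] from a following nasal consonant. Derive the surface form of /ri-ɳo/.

[rĩɳo]

/i/ sits next to the nasal /ɳ/ and is therefore nasalised to [ĩ].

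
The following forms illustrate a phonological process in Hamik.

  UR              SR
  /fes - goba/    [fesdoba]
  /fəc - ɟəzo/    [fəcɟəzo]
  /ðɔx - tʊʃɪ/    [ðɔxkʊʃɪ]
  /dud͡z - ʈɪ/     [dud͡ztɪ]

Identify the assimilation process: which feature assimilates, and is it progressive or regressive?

Underlying /g/ is realised as [d] next to /s/; /s/ itself does not change.
The change velar → alveolar matches the place of the preceding /s/, identifying this as place assimilation.
Manner and voice are unchanged, so the assimilation is partial, not total.
The same holds elsewhere in the data: /t/ → [k] after /x/ (alveolar → velar, matching velar); /ʈ/ → [t] after /d͡z/ (retroflex → alveolar, matching alveolar) — only place changes, and always toward the preceding segment.
Nothing changes in [fəcɟəzo]: there the adjacent consonants already agree in place (/ɟ/ and /c/ are both palatal), so this form is consistent with the same rule.
The trigger is the preceding segment, so the direction is progressive (perseverative).

progressive place assimilation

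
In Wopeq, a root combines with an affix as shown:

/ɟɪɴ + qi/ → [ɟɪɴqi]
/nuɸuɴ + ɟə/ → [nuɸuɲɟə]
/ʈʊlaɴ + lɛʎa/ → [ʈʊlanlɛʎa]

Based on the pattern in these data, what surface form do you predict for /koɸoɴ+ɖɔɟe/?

[koɸoɳɖɔɟe]

The data show regressive place assimilation: /ɴ/ → [ɲ] before /ɟ/; /ɴ/ → [n] before /l/. In each pair only place changes, matching the following consonant, while manner and voice stay constant.
No alternation appears in [ɟɪɴqi]: there the adjacent consonants already agree in place (/ɴ/ and /q/ are both uvular), so this form is consistent with the same rule.
/ɴ/ is a voiced uvular nasal. The following trigger /ɖ/ is retroflex, so /ɴ/ must become retroflex as well.
The voiced retroflex nasal is [ɳ], so /ɴ/ → [ɳ].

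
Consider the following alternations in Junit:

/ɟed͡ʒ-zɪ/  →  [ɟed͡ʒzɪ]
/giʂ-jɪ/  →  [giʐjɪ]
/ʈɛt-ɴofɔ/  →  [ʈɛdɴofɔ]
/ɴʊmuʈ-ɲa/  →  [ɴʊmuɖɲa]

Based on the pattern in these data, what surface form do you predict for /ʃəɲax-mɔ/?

[ʃəɲaɣmɔ]

The data show regressive voicing assimilation: /ʂ/ → [ʐ] before /j/; /t/ → [d] before /ɴ/; /ʈ/ → [ɖ] before /ɲ/. In each pair only voicing changes, matching the following consonant, while place and manner stay constant.
Nothing changes in [ɟed͡ʒzɪ]: there the adjacent consonants already agree in voicing (/d͡ʒ/ and /z/ are both voiced), so this form is consistent with the same rule.
The rule targets /x/ (voiceless velar fricative), which sits before the trigger /m/ (voiced).
Changing only its voicing to voiced gives [ɣ] — the voiced velar fricative.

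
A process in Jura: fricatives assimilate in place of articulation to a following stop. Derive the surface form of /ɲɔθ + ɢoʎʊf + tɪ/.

The rule targets /θ/ (voiceless dental fricative), which sits before the trigger /ɢ/ (uvular).
A voiceless uvular fricative is [χ], so the surface segment is [χ].
The same rule applies at the second boundary: /f/ → [s] next to /t/.

[ɲɔχɢoʎʊstɪ]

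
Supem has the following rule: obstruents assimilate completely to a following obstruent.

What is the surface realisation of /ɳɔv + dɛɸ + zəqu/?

/v/ is the segment targeted by the rule; it sits immediately before /d/, so it assimilates completely and surfaces as [d].
At the second juncture, /ɸ/ likewise becomes [z] adjacent to /z/.

[ɳɔddɛzzəqu]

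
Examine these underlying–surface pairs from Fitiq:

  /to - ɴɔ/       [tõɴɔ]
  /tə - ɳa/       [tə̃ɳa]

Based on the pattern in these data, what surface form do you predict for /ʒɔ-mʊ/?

The data show regressive nasality assimilation (vowel nasalisation): /o/ → [õ] before /ɴ/; /ə/ → [ə̃] before /ɳ/ — a vowel is nasalised by an immediately following nasal consonant.
/ɔ/ sits next to the nasal /m/ and is therefore nasalised to [ɔ̃].

[ʒɔ̃mʊ]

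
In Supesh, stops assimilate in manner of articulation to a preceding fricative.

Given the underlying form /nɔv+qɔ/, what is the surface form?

[nɔvχɔ]

/q/ is a voiceless uvular stop. The preceding trigger /v/ is a fricative, so /q/ must become a fricative as well.
A voiceless uvular fricative is [χ], so the surface segment is [χ].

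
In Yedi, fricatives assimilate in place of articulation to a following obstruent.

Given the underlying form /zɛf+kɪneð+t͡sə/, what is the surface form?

/f/ is a voiceless labiodental fricative. The following trigger /k/ is velar, so /f/ must become velar as well.
The voiceless velar fricative is [x], so /f/ → [x].
The same rule applies at the second boundary: /ð/ → [z] next to /t͡s/.

[zɛxkɪnezt͡sə]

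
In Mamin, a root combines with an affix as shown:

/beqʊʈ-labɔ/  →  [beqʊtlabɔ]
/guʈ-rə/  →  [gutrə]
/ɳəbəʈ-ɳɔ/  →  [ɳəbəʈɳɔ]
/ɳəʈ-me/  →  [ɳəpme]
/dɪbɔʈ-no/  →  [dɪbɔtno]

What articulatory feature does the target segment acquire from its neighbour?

place

Comparing underlying and surface forms, /ʈ/ → [t] is the alternation; the neighbouring /l/ is constant.
/ʈ/ is retroflex while /l/ is alveolar; the output [t] is alveolar, matching the trigger — so the feature that spreads is place.
The same holds elsewhere in the data: /ʈ/ → [t] before /r/ (retroflex → alveolar, matching alveolar); /ʈ/ → [p] before /m/ (retroflex → bilabial, matching bilabial); /ʈ/ → [t] before /n/ (retroflex → alveolar, matching alveolar) — only place changes, and always toward the following segment.
Nothing changes in [ɳəbəʈɳɔ]: there the adjacent consonants already agree in place (/ʈ/ and /ɳ/ are both retroflex), so this form is consistent with the same rule.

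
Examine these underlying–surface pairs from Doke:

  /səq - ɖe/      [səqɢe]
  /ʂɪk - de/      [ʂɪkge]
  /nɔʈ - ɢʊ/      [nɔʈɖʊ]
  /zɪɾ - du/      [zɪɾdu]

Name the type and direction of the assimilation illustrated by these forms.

The segment that alternates is /ɖ/, which surfaces as [ɢ] when adjacent to /q/.
The change retroflex → uvular matches the place of the preceding /q/, identifying this as place assimilation.
Manner and voice are unchanged, so the assimilation is partial, not total.
The other alternating forms pattern the same way: /d/ → [g] after /k/ (alveolar → velar, matching velar); /ɢ/ → [ɖ] after /ʈ/ (uvular → retroflex, matching retroflex) — only place changes, and always toward the preceding segment.
No alternation appears in [zɪɾdu]: there the adjacent consonants already agree in place (/d/ and /ɾ/ are both alveolar), so this form is consistent with the same rule.
Since the segment that changes follows the conditioning segment, the assimilation is progressive.

progressive place assimilation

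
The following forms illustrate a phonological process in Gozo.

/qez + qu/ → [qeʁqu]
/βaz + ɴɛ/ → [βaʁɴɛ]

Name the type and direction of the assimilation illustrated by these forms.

The segment that alternates is /z/, which surfaces as [ʁ] when adjacent to /q/.
/z/ is alveolar while /q/ is uvular; the output [ʁ] is uvular, matching the trigger — so the feature that spreads is place.
Manner and voice are unchanged, so the assimilation is partial, not total.
The same holds elsewhere in the data: /z/ → [ʁ] before /ɴ/ (alveolar → uvular, matching uvular) — only place changes, and always toward the following segment.
The trigger is the following segment, so the direction is regressive (anticipatory).

regressive place assimilation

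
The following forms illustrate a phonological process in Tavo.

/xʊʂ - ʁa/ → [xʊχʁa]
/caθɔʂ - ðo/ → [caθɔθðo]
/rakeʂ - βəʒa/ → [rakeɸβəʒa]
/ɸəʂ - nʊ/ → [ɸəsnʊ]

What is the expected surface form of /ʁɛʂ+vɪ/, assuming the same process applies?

[ʁɛfvɪ]

The data show regressive place assimilation: /ʂ/ → [χ] before /ʁ/; /ʂ/ → [θ] before /ð/; /ʂ/ → [ɸ] before /β/; /ʂ/ → [s] before /n/. In each pair only place changes, matching the following consonant, while manner and voice stay constant.
The rule targets /ʂ/ (voiceless retroflex fricative), which sits before the trigger /v/ (labiodental).
Changing only its place to labiodental gives [f] — the voiceless labiodental fricative.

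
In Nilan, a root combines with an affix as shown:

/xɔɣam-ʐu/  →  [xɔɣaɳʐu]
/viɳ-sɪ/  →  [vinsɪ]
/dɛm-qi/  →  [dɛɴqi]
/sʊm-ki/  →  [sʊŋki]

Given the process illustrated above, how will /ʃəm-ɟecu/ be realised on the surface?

The data show regressive place assimilation: /m/ → [ɳ] before /ʐ/; /ɳ/ → [n] before /s/; /m/ → [ɴ] before /q/; /m/ → [ŋ] before /k/. In each pair only place changes, matching the following consonant, while manner and voice stay constant.
The rule targets /m/ (voiced bilabial nasal), which sits before the trigger /ɟ/ (palatal).
Changing only its place to palatal gives [ɲ] — the voiced palatal nasal.

[ʃəɲɟecu]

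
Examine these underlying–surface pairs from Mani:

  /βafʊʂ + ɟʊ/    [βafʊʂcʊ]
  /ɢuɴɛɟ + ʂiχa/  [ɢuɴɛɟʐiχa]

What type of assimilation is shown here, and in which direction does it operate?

Comparing underlying and surface forms, /ɟ/ → [c] is the alternation; the neighbouring /ʂ/ is constant.
/ɟ/ is voiced while /ʂ/ is voiceless; the output [c] is voiceless, matching the trigger — so the feature that spreads is voicing.
Place and manner are unchanged, so the assimilation is partial, not total.
Checking the remaining alternation: /ʂ/ → [ʐ] after /ɟ/ (voiceless → voiced, matching voiced) — only voicing changes, and always toward the preceding segment.
The trigger is the preceding segment, so the direction is progressive (perseverative).

progressive voicing assimilation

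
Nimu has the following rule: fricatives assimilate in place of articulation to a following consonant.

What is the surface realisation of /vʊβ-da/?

[vʊzda]

/β/ is a voiced bilabial fricative. The following trigger /d/ is alveolar, so /β/ must become alveolar as well.
The voiced alveolar fricative is [z], so /β/ → [z].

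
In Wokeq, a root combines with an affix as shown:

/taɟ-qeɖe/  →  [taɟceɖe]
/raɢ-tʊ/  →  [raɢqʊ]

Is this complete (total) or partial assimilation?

partial assimilation

Underlying /q/ is realised as [c] next to /ɟ/; /ɟ/ itself does not change.
/q/ is uvular while /ɟ/ is palatal; the output [c] is palatal, matching the trigger — so the feature that spreads is place.
Manner and voice are unchanged, so the assimilation is partial, not total.
Checking the remaining alternation: /t/ → [q] after /ɢ/ (alveolar → uvular, matching uvular) — only place changes, and always toward the preceding segment.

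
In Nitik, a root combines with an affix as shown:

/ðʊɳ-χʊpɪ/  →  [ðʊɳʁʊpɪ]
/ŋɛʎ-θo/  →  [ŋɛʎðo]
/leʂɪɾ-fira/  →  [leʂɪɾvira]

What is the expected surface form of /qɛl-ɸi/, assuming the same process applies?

The data show progressive voicing assimilation: /χ/ → [ʁ] after /ɳ/; /θ/ → [ð] after /ʎ/; /f/ → [v] after /ɾ/. In each pair only voicing changes, matching the preceding consonant, while place and manner stay constant.
/ɸ/ is a voiceless bilabial fricative. The preceding trigger /l/ is voiced, so /ɸ/ must become voiced as well.
A voiced bilabial fricative is [β], so the surface segment is [β].

[qɛlβi]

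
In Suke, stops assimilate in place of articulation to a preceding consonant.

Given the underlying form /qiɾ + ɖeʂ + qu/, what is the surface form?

/ɖ/ is a voiced retroflex stop. The preceding trigger /ɾ/ is alveolar, so /ɖ/ must become alveolar as well.
Changing only its place to alveolar gives [d] — the voiced alveolar stop.
The same rule applies at the second boundary: /q/ → [ʈ] next to /ʂ/.

[qiɾdeʂʈu]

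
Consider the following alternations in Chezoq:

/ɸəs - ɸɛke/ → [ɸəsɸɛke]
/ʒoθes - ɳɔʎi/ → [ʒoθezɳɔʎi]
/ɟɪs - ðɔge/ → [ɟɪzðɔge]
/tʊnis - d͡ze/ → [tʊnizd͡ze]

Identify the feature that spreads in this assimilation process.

voicing

Underlying /s/ is realised as [z] next to /ɳ/; /ɳ/ itself does not change.
The change voiceless → voiced matches the voicing of the following /ɳ/, identifying this as voicing assimilation.
Checking the remaining alternations: /s/ → [z] before /ð/ (voiceless → voiced, matching voiced); /s/ → [z] before /d͡z/ (voiceless → voiced, matching voiced) — only voicing changes, and always toward the following segment.
Nothing changes in [ɸəsɸɛke]: there the adjacent consonants already agree in voicing (/s/ and /ɸ/ are both voiceless), so this form is consistent with the same rule.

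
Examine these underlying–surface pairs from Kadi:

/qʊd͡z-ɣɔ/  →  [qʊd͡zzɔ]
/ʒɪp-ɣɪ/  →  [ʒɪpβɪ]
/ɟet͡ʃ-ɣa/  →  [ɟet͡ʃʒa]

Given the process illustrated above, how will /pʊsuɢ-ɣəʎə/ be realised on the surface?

The data show progressive place assimilation: /ɣ/ → [z] after /d͡z/; /ɣ/ → [β] after /p/; /ɣ/ → [ʒ] after /t͡ʃ/. In each pair only place changes, matching the preceding consonant, while manner and voice stay constant.
/ɣ/ is a voiced velar fricative. The preceding trigger /ɢ/ is uvular, so /ɣ/ must become uvular as well.
Changing only its place to uvular gives [ʁ] — the voiced uvular fricative.

[pʊsuɢʁəʎə]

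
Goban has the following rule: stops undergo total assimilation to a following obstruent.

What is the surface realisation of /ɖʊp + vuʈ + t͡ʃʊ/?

[ɖʊvvut͡ʃt͡ʃʊ]

/p/ is the segment targeted by the rule; it sits immediately before /v/, so it assimilates completely and surfaces as [v].
At the second juncture, /ʈ/ likewise becomes [t͡ʃ] adjacent to /t͡ʃ/.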